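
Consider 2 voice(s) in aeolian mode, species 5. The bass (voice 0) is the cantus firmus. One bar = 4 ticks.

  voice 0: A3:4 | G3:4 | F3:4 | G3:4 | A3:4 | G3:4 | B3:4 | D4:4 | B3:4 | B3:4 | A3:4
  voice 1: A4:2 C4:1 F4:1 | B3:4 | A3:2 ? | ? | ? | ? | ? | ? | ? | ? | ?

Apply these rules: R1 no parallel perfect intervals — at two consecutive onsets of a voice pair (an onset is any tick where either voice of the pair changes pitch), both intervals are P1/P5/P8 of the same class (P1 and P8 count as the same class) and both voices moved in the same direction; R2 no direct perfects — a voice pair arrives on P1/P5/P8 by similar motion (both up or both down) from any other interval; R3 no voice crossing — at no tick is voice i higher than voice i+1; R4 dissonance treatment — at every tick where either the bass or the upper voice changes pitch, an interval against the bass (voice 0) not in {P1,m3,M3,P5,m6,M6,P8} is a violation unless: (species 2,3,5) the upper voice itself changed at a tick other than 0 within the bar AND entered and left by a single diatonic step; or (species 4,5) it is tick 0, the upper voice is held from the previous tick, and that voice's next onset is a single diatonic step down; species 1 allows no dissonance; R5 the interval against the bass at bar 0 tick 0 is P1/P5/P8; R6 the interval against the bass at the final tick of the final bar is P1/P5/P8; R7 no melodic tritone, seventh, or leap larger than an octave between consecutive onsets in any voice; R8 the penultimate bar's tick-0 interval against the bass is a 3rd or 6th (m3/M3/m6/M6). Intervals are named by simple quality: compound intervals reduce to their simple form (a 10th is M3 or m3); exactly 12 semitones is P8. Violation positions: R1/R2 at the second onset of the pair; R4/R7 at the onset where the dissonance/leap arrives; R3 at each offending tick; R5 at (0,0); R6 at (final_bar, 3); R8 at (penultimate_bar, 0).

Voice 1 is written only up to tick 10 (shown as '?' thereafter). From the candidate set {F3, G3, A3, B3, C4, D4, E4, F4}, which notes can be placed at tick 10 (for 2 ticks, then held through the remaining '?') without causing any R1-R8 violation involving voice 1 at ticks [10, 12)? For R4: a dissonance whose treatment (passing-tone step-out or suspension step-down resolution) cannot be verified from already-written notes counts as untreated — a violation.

F3: legal
G3: violates R4
A3: legal
B3: violates R4
C4: legal
D4: legal
E4: violates R4
F4: legal

{A3, C4, D4, F3, F4}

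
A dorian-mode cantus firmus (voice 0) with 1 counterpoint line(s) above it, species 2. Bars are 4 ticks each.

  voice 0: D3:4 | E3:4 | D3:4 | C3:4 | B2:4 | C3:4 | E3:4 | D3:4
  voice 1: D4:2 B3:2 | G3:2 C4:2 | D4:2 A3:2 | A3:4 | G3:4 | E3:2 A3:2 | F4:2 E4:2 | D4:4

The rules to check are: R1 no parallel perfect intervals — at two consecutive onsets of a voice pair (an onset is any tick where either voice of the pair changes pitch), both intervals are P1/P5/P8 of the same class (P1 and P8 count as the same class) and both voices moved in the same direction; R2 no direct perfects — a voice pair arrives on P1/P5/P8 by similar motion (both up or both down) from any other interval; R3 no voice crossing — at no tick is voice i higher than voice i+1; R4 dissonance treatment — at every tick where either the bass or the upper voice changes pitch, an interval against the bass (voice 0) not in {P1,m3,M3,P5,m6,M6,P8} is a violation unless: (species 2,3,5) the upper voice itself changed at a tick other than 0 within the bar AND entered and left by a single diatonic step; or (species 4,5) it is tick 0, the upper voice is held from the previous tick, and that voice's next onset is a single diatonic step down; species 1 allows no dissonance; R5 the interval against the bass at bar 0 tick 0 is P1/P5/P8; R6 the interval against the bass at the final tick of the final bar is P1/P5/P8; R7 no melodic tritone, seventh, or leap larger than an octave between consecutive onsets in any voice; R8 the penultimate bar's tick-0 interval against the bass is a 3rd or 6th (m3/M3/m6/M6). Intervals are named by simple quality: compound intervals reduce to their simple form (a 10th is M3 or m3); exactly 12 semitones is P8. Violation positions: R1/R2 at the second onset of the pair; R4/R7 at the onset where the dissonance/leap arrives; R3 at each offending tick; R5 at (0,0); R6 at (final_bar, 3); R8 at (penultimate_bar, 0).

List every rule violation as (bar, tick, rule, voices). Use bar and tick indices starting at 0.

bar 0: v0=D3 v1=D4 downbeat P8
bar 1: v0=E3 v1=G3 downbeat m3
bar 2: v0=D3 v1=D4 downbeat P8
bar 3: v0=C3 v1=A3 downbeat M6
bar 4: v0=B2 v1=G3 downbeat m6
bar 5: v0=C3 v1=E3 downbeat M3
bar 6: v0=E3 v1=F4 downbeat m2
bar 7: v0=D3 v1=D4 downbeat P8
  -> R4 @ bar 6 tick 0 v(0, 1): E3/F4 m2 untreated
  -> R8 @ bar 6 tick 0 v(0, 1): penult m2 not 3rd/6th
  -> R1 @ bar 7 tick 0 v(0, 1): E3/E4 P8 -> D3/D4 P8 similar

(6, 0, R4, (0, 1))
(6, 0, R8, (0, 1))
(7, 0, R1, (0, 1))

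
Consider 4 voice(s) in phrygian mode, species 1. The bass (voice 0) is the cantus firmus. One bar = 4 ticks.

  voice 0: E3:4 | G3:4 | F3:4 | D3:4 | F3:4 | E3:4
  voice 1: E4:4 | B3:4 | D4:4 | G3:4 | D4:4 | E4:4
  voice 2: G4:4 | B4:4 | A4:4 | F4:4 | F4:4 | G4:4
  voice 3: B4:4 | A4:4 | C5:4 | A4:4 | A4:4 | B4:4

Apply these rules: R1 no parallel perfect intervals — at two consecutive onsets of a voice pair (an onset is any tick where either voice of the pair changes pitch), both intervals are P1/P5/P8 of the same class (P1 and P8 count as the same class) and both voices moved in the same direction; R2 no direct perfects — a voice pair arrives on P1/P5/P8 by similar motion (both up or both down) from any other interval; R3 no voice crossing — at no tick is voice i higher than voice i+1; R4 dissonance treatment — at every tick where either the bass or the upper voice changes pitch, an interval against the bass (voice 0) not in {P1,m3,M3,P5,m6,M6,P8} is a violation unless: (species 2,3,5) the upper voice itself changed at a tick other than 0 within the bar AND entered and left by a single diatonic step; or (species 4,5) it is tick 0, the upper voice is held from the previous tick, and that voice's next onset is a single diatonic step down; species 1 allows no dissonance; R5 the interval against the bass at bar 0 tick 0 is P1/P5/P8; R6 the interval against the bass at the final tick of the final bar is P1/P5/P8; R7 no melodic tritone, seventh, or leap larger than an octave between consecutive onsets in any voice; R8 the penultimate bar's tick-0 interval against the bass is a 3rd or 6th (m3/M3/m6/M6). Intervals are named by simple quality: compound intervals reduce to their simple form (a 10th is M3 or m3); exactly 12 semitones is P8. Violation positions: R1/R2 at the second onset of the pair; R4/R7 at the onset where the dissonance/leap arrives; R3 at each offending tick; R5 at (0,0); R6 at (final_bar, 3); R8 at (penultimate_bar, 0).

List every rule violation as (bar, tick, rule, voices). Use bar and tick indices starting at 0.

(0, 0, R5, (0, 2))
(1, 0, R3, (2, 3))
(1, 0, R4, (0, 3))
(1, 1, R3, (2, 3))
(1, 2, R3, (2, 3))
(1, 3, R3, (2, 3))
(3, 0, R1, (0, 3))
(3, 0, R4, (0, 1))
(4, 0, R8, (0, 2))
(5, 0, R1, (1, 3))
(5, 3, R6, (0, 2))

bar 0: v0=E3 v1=E4 v2=G4 v3=B4 downbeat P5
bar 1: v0=G3 v1=B3 v2=B4 v3=A4 downbeat M2
bar 2: v0=F3 v1=D4 v2=A4 v3=C5 downbeat P5
bar 3: v0=D3 v1=G3 v2=F4 v3=A4 downbeat P5
bar 4: v0=F3 v1=D4 v2=F4 v3=A4 downbeat M3
bar 5: v0=E3 v1=E4 v2=G4 v3=B4 downbeat P5
  -> R5 @ bar 0 tick 0 v(0, 2): opens on m3
  -> R3 @ bar 1 tick 0 v(2, 3): B4 above A4
  -> R4 @ bar 1 tick 0 v(0, 3): G3/A4 M2 untreated
  -> R3 @ bar 1 tick 1 v(2, 3): B4 above A4
  -> R3 @ bar 1 tick 2 v(2, 3): B4 above A4
  -> R3 @ bar 1 tick 3 v(2, 3): B4 above A4
  -> R1 @ bar 3 tick 0 v(0, 3): F3/C5 P5 -> D3/A4 P5 similar
  -> R4 @ bar 3 tick 0 v(0, 1): D3/G3 P4 untreated
  -> R8 @ bar 4 tick 0 v(0, 2): penult P8 not 3rd/6th
  -> R1 @ bar 5 tick 0 v(1, 3): D4/A4 P5 -> E4/B4 P5 similar
  -> R6 @ bar 5 tick 3 v(0, 2): closes on m3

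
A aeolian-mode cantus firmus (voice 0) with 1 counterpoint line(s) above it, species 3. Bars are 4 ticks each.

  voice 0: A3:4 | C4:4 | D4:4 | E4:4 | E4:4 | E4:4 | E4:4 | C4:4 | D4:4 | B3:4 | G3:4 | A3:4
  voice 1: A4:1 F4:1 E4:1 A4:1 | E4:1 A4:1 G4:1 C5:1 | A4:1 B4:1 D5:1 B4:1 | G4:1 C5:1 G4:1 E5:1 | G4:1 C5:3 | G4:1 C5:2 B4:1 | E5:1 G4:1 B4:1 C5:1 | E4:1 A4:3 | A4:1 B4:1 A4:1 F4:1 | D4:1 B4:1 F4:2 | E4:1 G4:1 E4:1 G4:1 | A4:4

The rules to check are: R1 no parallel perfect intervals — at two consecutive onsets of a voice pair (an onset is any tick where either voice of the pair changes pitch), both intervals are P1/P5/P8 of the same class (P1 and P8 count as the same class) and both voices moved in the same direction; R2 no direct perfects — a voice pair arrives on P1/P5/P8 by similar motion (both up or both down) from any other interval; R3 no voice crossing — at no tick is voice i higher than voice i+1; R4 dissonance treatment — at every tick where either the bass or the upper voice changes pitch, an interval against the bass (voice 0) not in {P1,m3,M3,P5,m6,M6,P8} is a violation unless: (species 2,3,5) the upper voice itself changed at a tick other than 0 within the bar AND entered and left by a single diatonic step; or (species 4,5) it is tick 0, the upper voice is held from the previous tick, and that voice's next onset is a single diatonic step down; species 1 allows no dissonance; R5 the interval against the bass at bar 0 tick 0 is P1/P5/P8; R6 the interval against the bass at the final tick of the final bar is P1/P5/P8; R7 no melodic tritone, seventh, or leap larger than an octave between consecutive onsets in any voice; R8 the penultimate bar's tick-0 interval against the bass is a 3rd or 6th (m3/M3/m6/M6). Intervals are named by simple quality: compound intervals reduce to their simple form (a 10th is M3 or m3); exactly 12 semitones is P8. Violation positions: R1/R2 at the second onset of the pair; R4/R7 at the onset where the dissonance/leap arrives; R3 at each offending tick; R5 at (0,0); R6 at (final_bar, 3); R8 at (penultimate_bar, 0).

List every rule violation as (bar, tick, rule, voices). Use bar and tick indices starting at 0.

(9, 2, R4, (0, 1))
(9, 2, R7, (1,))
(11, 0, R1, (0, 1))

bar 0: v0=A3 v1=A4 downbeat P8
bar 1: v0=C4 v1=E4 downbeat M3
bar 2: v0=D4 v1=A4 downbeat P5
bar 3: v0=E4 v1=G4 downbeat m3
bar 4: v0=E4 v1=G4 downbeat m3
bar 5: v0=E4 v1=G4 downbeat m3
bar 6: v0=E4 v1=E5 downbeat P8
bar 7: v0=C4 v1=E4 downbeat M3
bar 8: v0=D4 v1=A4 downbeat P5
bar 9: v0=B3 v1=D4 downbeat m3
bar 10: v0=G3 v1=E4 downbeat M6
bar 11: v0=A3 v1=A4 downbeat P8
  -> R4 @ bar 9 tick 2 v(0, 1): B3/F4 TT untreated
  -> R7 @ bar 9 tick 2 v(1,): B4->F4 leap 6st
  -> R1 @ bar 11 tick 0 v(0, 1): G3/G4 P8 -> A3/A4 P8 similar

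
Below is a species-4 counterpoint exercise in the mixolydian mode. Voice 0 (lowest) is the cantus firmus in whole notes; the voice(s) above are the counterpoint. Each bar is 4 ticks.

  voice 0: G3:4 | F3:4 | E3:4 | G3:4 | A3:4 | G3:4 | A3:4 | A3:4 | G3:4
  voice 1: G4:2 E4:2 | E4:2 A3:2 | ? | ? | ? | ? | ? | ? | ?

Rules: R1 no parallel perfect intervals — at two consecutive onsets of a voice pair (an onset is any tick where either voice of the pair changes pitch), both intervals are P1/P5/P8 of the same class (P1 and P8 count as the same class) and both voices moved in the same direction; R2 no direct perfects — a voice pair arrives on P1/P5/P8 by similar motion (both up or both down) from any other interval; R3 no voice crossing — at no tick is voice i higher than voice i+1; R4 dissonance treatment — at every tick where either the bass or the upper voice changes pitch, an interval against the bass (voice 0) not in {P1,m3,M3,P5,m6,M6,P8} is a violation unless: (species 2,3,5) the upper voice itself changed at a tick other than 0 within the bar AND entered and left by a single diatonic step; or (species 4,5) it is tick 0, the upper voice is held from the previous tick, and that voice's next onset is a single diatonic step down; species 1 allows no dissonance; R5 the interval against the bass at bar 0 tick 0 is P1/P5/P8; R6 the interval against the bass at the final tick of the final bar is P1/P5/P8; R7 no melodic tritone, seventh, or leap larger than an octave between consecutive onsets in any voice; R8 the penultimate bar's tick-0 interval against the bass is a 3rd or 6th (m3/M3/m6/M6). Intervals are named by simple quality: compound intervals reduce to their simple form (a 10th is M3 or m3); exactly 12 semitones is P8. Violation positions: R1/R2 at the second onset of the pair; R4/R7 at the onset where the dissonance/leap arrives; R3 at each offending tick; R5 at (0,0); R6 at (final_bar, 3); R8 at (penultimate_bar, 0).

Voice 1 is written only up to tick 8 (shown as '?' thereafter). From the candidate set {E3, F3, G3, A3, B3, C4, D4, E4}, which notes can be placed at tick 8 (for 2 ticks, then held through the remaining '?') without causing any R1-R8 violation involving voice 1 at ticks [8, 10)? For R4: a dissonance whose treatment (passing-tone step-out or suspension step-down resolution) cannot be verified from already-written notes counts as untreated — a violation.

E3: violates R2
F3: violates R4
G3: legal
A3: violates R4
B3: legal
C4: legal
D4: violates R4
E4: legal

{B3, C4, E4, G3}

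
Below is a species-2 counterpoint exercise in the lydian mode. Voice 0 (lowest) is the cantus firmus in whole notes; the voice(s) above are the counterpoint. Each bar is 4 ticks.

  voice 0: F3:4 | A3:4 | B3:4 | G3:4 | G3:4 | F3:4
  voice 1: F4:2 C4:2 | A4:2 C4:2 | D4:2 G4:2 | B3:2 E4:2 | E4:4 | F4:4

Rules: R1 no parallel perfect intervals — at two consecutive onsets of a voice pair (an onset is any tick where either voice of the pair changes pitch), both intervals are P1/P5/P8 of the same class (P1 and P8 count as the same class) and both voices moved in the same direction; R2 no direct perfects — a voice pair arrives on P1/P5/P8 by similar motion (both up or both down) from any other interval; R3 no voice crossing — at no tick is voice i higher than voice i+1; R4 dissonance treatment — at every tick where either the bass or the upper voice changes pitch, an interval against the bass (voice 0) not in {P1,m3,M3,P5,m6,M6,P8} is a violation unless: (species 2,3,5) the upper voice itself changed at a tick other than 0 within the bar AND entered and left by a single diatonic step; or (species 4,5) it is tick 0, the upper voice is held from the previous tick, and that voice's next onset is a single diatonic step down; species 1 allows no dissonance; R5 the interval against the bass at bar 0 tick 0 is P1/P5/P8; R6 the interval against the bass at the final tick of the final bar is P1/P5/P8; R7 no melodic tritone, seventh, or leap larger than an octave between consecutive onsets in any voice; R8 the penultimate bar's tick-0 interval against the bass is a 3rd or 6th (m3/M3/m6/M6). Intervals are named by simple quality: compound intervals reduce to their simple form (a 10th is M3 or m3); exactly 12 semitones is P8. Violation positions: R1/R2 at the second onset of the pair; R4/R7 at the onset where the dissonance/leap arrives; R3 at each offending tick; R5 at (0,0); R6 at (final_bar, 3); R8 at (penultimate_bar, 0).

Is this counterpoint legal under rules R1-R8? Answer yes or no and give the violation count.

No (1 violations)

bar 0: v0=F3 v1=F4 (P8)
bar 1: v0=A3 v1=A4 (P8)
bar 2: v0=B3 v1=D4 (m3)
bar 3: v0=G3 v1=B3 (M3)
bar 4: v0=G3 v1=E4 (M6)
bar 5: v0=F3 v1=F4 (P8)
  R2 @ bar1.0: F3/C4 P5 -> A3/A4 P8 similar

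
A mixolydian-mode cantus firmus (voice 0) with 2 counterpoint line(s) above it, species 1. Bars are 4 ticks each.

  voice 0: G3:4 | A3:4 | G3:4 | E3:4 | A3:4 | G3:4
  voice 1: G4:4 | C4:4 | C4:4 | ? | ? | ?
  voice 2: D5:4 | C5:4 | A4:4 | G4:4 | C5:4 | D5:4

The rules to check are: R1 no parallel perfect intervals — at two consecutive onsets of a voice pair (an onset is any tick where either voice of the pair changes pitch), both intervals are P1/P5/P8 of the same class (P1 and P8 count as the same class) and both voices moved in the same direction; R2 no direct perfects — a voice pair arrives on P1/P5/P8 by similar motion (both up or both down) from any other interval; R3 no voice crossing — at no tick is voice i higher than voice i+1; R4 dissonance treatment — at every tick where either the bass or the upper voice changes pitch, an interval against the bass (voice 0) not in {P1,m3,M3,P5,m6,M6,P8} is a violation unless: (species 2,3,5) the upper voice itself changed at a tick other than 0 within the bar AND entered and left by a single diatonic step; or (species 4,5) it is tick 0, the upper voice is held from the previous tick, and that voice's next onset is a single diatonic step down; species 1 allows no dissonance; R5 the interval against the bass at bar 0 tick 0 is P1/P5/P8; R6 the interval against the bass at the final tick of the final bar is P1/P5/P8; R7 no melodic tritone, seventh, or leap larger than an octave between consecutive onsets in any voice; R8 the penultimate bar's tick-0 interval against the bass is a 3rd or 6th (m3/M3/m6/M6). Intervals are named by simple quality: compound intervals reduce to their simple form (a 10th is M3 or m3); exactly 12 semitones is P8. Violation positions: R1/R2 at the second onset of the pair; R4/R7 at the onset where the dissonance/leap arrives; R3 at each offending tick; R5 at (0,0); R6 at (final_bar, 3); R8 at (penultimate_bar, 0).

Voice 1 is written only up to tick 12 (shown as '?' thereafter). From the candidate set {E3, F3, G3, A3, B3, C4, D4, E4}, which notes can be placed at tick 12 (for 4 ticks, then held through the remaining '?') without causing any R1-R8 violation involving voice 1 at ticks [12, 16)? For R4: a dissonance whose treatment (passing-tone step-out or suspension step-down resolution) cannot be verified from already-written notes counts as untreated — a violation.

E3: violates R2
F3: violates R4
G3: violates R2
A3: violates R4
B3: violates R2
C4: legal
D4: violates R4
E4: legal

{C4, E4}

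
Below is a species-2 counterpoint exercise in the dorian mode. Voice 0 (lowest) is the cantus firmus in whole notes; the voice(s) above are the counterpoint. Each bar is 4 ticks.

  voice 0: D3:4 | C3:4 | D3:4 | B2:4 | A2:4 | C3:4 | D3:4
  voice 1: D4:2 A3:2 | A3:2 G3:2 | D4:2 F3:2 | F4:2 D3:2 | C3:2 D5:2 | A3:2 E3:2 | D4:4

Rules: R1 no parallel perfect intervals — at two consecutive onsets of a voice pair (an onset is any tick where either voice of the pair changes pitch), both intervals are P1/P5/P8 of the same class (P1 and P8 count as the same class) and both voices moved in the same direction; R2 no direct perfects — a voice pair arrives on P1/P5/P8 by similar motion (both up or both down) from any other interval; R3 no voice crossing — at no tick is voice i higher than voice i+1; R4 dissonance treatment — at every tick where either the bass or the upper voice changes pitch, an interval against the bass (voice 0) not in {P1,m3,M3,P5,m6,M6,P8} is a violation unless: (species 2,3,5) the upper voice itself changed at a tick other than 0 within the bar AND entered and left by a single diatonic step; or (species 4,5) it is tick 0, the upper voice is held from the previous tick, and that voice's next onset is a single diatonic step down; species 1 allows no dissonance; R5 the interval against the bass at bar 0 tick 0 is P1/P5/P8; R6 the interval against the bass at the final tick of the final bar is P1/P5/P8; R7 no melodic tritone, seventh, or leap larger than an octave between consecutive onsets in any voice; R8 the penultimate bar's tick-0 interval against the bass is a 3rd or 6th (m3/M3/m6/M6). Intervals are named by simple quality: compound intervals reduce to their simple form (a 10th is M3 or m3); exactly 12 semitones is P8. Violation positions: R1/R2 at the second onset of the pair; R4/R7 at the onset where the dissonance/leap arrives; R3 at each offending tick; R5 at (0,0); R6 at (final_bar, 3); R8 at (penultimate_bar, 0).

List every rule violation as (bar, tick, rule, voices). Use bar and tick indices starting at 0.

bar 0: v0=D3 v1=D4 downbeat P8
bar 1: v0=C3 v1=A3 downbeat M6
bar 2: v0=D3 v1=D4 downbeat P8
bar 3: v0=B2 v1=F4 downbeat TT
bar 4: v0=A2 v1=C3 downbeat m3
bar 5: v0=C3 v1=A3 downbeat M6
bar 6: v0=D3 v1=D4 downbeat P8
  -> R2 @ bar 2 tick 0 v(0, 1): C3/G3 P5 -> D3/D4 P8 similar
  -> R4 @ bar 3 tick 0 v(0, 1): B2/F4 TT untreated
  -> R7 @ bar 3 tick 2 v(1,): F4->D3 leap 15st
  -> R4 @ bar 4 tick 2 v(0, 1): A2/D5 P4 untreated
  -> R7 @ bar 4 tick 2 v(1,): C3->D5 leap 26st
  -> R7 @ bar 5 tick 0 v(1,): D5->A3 leap 17st
  -> R2 @ bar 6 tick 0 v(0, 1): C3/E3 M3 -> D3/D4 P8 similar
  -> R7 @ bar 6 tick 0 v(1,): E3->D4 leap 10st

(2, 0, R2, (0, 1))
(3, 0, R4, (0, 1))
(3, 2, R7, (1,))
(4, 2, R4, (0, 1))
(4, 2, R7, (1,))
(5, 0, R7, (1,))
(6, 0, R2, (0, 1))
(6, 0, R7, (1,))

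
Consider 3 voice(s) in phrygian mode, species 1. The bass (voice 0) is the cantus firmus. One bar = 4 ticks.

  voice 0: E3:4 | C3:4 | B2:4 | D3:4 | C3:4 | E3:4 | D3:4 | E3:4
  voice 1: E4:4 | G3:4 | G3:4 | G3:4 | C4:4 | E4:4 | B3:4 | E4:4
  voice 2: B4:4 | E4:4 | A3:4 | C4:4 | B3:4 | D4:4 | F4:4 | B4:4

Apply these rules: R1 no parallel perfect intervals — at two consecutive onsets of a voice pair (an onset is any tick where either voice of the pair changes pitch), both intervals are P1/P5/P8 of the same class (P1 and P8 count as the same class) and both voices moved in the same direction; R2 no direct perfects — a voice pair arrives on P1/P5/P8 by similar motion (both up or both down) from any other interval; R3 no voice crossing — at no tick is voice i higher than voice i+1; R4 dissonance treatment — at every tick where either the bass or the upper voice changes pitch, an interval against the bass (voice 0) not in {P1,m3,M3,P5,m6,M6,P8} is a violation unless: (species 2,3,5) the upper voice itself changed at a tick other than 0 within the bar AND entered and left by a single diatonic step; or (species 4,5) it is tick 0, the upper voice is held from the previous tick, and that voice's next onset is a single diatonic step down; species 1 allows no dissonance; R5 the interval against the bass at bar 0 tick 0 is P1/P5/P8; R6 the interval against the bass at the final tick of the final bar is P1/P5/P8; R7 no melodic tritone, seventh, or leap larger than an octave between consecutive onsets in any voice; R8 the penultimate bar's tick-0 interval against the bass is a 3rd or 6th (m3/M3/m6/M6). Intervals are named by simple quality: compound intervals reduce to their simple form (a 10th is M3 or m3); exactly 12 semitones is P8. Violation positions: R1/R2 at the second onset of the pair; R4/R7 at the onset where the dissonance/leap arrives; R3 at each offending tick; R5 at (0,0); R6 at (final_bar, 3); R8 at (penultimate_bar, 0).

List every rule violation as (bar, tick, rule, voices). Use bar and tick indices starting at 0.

bar 0: v0=E3 v1=E4 v2=B4 downbeat P5
bar 1: v0=C3 v1=G3 v2=E4 downbeat M3
bar 2: v0=B2 v1=G3 v2=A3 downbeat m7
bar 3: v0=D3 v1=G3 v2=C4 downbeat m7
bar 4: v0=C3 v1=C4 v2=B3 downbeat M7
bar 5: v0=E3 v1=E4 v2=D4 downbeat m7
bar 6: v0=D3 v1=B3 v2=F4 downbeat m3
bar 7: v0=E3 v1=E4 v2=B4 downbeat P5
  -> R2 @ bar 1 tick 0 v(0, 1): E3/E4 P8 -> C3/G3 P5 similar
  -> R4 @ bar 2 tick 0 v(0, 2): B2/A3 m7 untreated
  -> R4 @ bar 3 tick 0 v(0, 1): D3/G3 P4 untreated
  -> R4 @ bar 3 tick 0 v(0, 2): D3/C4 m7 untreated
  -> R3 @ bar 4 tick 0 v(1, 2): C4 above B3
  -> R4 @ bar 4 tick 0 v(0, 2): C3/B3 M7 untreated
  -> R3 @ bar 4 tick 1 v(1, 2): C4 above B3
  -> R3 @ bar 4 tick 2 v(1, 2): C4 above B3
  -> R3 @ bar 4 tick 3 v(1, 2): C4 above B3
  -> R1 @ bar 5 tick 0 v(0, 1): C3/C4 P8 -> E3/E4 P8 similar
  -> R3 @ bar 5 tick 0 v(1, 2): E4 above D4
  -> R4 @ bar 5 tick 0 v(0, 2): E3/D4 m7 untreated
  -> R3 @ bar 5 tick 1 v(1, 2): E4 above D4
  -> R3 @ bar 5 tick 2 v(1, 2): E4 above D4
  -> R3 @ bar 5 tick 3 v(1, 2): E4 above D4
  -> R2 @ bar 7 tick 0 v(0, 1): D3/B3 M6 -> E3/E4 P8 similar
  -> R2 @ bar 7 tick 0 v(0, 2): D3/F4 m3 -> E3/B4 P5 similar
  -> R2 @ bar 7 tick 0 v(1, 2): B3/F4 TT -> E4/B4 P5 similar
  -> R7 @ bar 7 tick 0 v(2,): F4->B4 leap 6st

(1, 0, R2, (0, 1))
(2, 0, R4, (0, 2))
(3, 0, R4, (0, 1))
(3, 0, R4, (0, 2))
(4, 0, R3, (1, 2))
(4, 0, R4, (0, 2))
(4, 1, R3, (1, 2))
(4, 2, R3, (1, 2))
(4, 3, R3, (1, 2))
(5, 0, R1, (0, 1))
(5, 0, R3, (1, 2))
(5, 0, R4, (0, 2))
(5, 1, R3, (1, 2))
(5, 2, R3, (1, 2))
(5, 3, R3, (1, 2))
(7, 0, R2, (0, 1))
(7, 0, R2, (0, 2))
(7, 0, R2, (1, 2))
(7, 0, R7, (2,))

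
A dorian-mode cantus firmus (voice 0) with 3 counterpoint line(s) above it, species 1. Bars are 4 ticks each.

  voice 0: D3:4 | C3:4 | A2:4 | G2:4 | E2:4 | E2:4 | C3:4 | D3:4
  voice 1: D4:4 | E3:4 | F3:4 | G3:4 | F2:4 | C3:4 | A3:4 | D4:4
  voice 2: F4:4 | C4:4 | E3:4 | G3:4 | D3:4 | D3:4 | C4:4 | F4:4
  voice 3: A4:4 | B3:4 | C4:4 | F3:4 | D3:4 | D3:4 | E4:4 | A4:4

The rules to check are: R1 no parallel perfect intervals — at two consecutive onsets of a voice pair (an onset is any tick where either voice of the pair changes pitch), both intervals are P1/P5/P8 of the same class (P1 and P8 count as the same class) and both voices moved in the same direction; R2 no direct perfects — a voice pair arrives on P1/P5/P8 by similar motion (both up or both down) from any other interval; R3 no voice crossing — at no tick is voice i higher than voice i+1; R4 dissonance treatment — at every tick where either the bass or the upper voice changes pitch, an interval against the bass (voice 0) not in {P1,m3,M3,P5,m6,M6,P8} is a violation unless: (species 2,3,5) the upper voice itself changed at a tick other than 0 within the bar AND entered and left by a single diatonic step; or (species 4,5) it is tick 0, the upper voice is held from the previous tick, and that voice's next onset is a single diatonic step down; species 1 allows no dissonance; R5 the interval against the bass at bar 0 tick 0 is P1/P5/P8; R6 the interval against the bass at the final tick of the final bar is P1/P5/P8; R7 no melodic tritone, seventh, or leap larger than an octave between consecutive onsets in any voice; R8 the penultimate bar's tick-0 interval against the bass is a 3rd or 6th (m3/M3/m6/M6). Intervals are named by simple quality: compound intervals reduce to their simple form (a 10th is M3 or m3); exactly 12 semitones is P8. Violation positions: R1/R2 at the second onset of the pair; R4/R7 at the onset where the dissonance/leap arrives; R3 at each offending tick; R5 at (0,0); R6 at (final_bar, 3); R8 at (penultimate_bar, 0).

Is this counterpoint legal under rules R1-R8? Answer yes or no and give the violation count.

bar 0: v0=D3 v1=D4 v2=F4 v3=A4 (P5)
bar 1: v0=C3 v1=E3 v2=C4 v3=B3 (M7)
bar 2: v0=A2 v1=F3 v2=E3 v3=C4 (m3)
bar 3: v0=G2 v1=G3 v2=G3 v3=F3 (m7)
bar 4: v0=E2 v1=F2 v2=D3 v3=D3 (m7)
bar 5: v0=E2 v1=C3 v2=D3 v3=D3 (m7)
bar 6: v0=C3 v1=A3 v2=C4 v3=E4 (M3)
bar 7: v0=D3 v1=D4 v2=F4 v3=A4 (P5)
  R5 @ bar0.0: opens on m3
  R1 @ bar1.0: D4/A4 P5 -> E3/B3 P5 similar
  R2 @ bar1.0: D3/F4 m3 -> C3/C4 P8 similar
  R3 @ bar1.0: C4 above B3
  R4 @ bar1.0: C3/B3 M7 untreated
  R7 @ bar1.0: D4->E3 leap 10st
  R7 @ bar1.0: A4->B3 leap 10st
  R3 @ bar1.1: C4 above B3
  R3 @ bar1.2: C4 above B3
  R3 @ bar1.3: C4 above B3
  R1 @ bar2.0: E3/B3 P5 -> F3/C4 P5 similar
  R2 @ bar2.0: C3/C4 P8 -> A2/E3 P5 similar
  R3 @ bar2.0: F3 above E3
  R3 @ bar2.1: F3 above E3
  R3 @ bar2.2: F3 above E3
  R3 @ bar2.3: F3 above E3
  R2 @ bar3.0: F3/E3 m2 -> G3/G3 P1 similar
  R3 @ bar3.0: G3 above F3
  R4 @ bar3.0: G2/F3 m7 untreated
  R3 @ bar3.1: G3 above F3
  R3 @ bar3.2: G3 above F3
  R3 @ bar3.3: G3 above F3
  R2 @ bar4.0: G3/F3 M2 -> D3/D3 P1 similar
  R4 @ bar4.0: E2/F2 m2 untreated
  R4 @ bar4.0: E2/D3 m7 untreated
  R4 @ bar4.0: E2/D3 m7 untreated
  R7 @ bar4.0: G3->F2 leap 14st
  R2 @ bar6.0: E2/D3 m7 -> C3/C4 P8 similar
  R2 @ bar6.0: C3/D3 M2 -> A3/E4 P5 similar
  R7 @ bar6.0: D3->C4 leap 10st
  R7 @ bar6.0: D3->E4 leap 14st
  R8 @ bar6.0: penult P8 not 3rd/6th
  R1 @ bar7.0: A3/E4 P5 -> D4/A4 P5 similar
  R2 @ bar7.0: C3/A3 M6 -> D3/D4 P8 similar
  R2 @ bar7.0: C3/E4 M3 -> D3/A4 P5 similar
  R6 @ bar7.3: closes on m3

No (36 violations)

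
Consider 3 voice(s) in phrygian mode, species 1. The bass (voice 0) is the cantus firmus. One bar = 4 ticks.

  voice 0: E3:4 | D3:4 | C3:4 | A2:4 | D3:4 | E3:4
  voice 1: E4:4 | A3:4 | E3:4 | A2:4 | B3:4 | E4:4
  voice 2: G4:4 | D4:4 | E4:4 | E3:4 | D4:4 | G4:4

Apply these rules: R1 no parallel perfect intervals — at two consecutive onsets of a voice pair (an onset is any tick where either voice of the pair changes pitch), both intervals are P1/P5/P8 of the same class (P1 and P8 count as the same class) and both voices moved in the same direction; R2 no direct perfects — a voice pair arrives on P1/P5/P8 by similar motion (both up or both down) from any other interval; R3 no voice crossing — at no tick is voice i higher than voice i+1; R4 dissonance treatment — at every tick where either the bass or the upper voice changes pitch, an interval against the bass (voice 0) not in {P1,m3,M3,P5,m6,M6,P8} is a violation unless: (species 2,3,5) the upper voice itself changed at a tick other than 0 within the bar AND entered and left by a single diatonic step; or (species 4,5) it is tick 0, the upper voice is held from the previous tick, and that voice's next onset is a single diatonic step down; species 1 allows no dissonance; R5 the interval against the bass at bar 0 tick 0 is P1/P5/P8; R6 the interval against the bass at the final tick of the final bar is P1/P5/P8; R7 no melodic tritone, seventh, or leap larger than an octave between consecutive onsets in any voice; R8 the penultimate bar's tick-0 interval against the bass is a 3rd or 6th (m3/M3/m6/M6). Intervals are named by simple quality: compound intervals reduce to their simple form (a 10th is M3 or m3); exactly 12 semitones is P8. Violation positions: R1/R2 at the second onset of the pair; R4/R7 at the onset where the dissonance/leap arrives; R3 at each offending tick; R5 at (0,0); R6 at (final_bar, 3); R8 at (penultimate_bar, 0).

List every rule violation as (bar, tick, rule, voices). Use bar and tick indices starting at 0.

bar 0: v0=E3 v1=E4 v2=G4 downbeat m3
bar 1: v0=D3 v1=A3 v2=D4 downbeat P8
bar 2: v0=C3 v1=E3 v2=E4 downbeat M3
bar 3: v0=A2 v1=A2 v2=E3 downbeat P5
bar 4: v0=D3 v1=B3 v2=D4 downbeat P8
bar 5: v0=E3 v1=E4 v2=G4 downbeat m3
  -> R5 @ bar 0 tick 0 v(0, 2): opens on m3
  -> R2 @ bar 1 tick 0 v(0, 1): E3/E4 P8 -> D3/A3 P5 similar
  -> R2 @ bar 1 tick 0 v(0, 2): E3/G4 m3 -> D3/D4 P8 similar
  -> R2 @ bar 3 tick 0 v(0, 1): C3/E3 M3 -> A2/A2 P1 similar
  -> R2 @ bar 3 tick 0 v(0, 2): C3/E4 M3 -> A2/E3 P5 similar
  -> R2 @ bar 3 tick 0 v(1, 2): E3/E4 P8 -> A2/E3 P5 similar
  -> R2 @ bar 4 tick 0 v(0, 2): A2/E3 P5 -> D3/D4 P8 similar
  -> R7 @ bar 4 tick 0 v(1,): A2->B3 leap 14st
  -> R7 @ bar 4 tick 0 v(2,): E3->D4 leap 10st
  -> R8 @ bar 4 tick 0 v(0, 2): penult P8 not 3rd/6th
  -> R2 @ bar 5 tick 0 v(0, 1): D3/B3 M6 -> E3/E4 P8 similar
  -> R6 @ bar 5 tick 3 v(0, 2): closes on m3

(0, 0, R5, (0, 2))
(1, 0, R2, (0, 1))
(1, 0, R2, (0, 2))
(3, 0, R2, (0, 1))
(3, 0, R2, (0, 2))
(3, 0, R2, (1, 2))
(4, 0, R2, (0, 2))
(4, 0, R7, (1,))
(4, 0, R7, (2,))
(4, 0, R8, (0, 2))
(5, 0, R2, (0, 1))
(5, 3, R6, (0, 2))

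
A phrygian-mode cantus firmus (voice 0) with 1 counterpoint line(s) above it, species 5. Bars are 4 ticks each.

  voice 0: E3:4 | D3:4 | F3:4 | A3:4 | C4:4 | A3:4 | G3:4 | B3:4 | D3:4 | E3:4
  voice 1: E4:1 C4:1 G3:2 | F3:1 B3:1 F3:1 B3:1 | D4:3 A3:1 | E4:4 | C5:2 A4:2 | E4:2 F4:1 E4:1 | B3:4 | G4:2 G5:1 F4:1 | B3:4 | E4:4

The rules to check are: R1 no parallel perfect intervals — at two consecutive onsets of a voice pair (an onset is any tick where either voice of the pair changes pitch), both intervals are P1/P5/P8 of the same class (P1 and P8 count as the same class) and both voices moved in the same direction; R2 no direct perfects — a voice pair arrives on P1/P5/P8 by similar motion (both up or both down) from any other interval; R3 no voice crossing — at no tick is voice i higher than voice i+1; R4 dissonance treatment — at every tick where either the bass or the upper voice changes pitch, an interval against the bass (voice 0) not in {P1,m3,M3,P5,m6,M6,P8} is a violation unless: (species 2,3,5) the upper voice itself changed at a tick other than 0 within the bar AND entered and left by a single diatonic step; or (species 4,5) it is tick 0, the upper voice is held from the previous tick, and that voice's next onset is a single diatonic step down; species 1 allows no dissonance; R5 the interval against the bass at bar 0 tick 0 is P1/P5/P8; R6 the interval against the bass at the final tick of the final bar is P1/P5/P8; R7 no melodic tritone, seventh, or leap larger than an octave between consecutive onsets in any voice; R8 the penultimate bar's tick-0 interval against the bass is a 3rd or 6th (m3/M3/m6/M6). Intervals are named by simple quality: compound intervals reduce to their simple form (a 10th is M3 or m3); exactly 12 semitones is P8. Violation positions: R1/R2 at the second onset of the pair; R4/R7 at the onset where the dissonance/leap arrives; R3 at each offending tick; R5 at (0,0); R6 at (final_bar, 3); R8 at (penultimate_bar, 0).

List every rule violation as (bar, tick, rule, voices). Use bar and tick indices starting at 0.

(1, 1, R7, (1,))
(1, 2, R7, (1,))
(1, 3, R7, (1,))
(3, 0, R2, (0, 1))
(4, 0, R2, (0, 1))
(5, 0, R2, (0, 1))
(7, 3, R4, (0, 1))
(7, 3, R7, (1,))
(8, 0, R7, (1,))
(9, 0, R2, (0, 1))

bar 0: v0=E3 v1=E4 downbeat P8
bar 1: v0=D3 v1=F3 downbeat m3
bar 2: v0=F3 v1=D4 downbeat M6
bar 3: v0=A3 v1=E4 downbeat P5
bar 4: v0=C4 v1=C5 downbeat P8
bar 5: v0=A3 v1=E4 downbeat P5
bar 6: v0=G3 v1=B3 downbeat M3
bar 7: v0=B3 v1=G4 downbeat m6
bar 8: v0=D3 v1=B3 downbeat M6
bar 9: v0=E3 v1=E4 downbeat P8
  -> R7 @ bar 1 tick 1 v(1,): F3->B3 leap 6st
  -> R7 @ bar 1 tick 2 v(1,): B3->F3 leap 6st
  -> R7 @ bar 1 tick 3 v(1,): F3->B3 leap 6st
  -> R2 @ bar 3 tick 0 v(0, 1): F3/A3 M3 -> A3/E4 P5 similar
  -> R2 @ bar 4 tick 0 v(0, 1): A3/E4 P5 -> C4/C5 P8 similar
  -> R2 @ bar 5 tick 0 v(0, 1): C4/A4 M6 -> A3/E4 P5 similar
  -> R4 @ bar 7 tick 3 v(0, 1): B3/F4 TT untreated
  -> R7 @ bar 7 tick 3 v(1,): G5->F4 leap 14st
  -> R7 @ bar 8 tick 0 v(1,): F4->B3 leap 6st
  -> R2 @ bar 9 tick 0 v(0, 1): D3/B3 M6 -> E3/E4 P8 similar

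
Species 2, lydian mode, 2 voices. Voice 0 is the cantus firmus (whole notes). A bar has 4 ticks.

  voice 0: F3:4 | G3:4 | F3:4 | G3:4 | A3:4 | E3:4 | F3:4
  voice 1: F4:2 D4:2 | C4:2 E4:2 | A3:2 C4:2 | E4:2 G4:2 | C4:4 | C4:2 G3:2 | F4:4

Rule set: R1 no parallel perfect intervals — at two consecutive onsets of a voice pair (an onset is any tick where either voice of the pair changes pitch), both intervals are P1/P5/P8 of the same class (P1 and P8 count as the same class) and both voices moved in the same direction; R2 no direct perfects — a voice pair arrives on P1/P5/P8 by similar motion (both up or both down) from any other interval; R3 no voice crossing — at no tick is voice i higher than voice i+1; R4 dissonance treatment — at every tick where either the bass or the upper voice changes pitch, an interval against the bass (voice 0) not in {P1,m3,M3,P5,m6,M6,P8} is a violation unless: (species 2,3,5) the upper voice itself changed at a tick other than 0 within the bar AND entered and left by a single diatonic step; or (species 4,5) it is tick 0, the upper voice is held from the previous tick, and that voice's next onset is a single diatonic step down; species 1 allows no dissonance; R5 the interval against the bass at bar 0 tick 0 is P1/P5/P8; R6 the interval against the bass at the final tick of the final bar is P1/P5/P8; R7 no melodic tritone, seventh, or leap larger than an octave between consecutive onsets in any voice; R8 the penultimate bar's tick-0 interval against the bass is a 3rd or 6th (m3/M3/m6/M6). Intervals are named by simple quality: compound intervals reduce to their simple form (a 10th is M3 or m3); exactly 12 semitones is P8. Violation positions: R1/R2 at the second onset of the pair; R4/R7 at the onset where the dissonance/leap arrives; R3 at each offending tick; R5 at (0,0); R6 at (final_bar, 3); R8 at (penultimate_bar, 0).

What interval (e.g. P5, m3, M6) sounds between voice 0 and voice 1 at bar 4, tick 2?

m3

voice 0=A3 voice 1=C4 -> m3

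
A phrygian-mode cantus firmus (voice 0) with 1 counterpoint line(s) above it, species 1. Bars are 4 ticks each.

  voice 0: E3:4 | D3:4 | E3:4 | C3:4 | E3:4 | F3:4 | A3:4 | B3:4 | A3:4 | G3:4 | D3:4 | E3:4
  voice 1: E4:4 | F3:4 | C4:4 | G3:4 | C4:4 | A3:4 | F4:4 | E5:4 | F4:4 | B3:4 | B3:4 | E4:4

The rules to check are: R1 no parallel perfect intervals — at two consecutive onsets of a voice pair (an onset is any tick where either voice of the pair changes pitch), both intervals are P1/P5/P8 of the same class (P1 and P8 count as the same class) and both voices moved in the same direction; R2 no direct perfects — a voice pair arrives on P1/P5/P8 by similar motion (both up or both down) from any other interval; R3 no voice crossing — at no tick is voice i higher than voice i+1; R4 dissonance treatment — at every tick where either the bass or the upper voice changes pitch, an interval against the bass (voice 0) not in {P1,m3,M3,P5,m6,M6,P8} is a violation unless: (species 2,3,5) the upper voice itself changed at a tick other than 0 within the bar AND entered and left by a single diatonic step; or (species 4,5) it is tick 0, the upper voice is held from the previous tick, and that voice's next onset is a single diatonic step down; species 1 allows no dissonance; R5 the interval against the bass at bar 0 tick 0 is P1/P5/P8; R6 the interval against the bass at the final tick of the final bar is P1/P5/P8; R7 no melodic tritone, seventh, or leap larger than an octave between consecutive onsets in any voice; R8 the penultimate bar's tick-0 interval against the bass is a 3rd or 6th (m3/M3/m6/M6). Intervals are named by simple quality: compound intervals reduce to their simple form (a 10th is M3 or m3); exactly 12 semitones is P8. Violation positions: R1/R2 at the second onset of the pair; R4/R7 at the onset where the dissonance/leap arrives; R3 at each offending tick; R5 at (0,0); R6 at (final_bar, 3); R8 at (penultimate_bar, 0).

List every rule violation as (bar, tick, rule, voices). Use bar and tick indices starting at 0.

(1, 0, R7, (1,))
(3, 0, R2, (0, 1))
(7, 0, R4, (0, 1))
(7, 0, R7, (1,))
(8, 0, R7, (1,))
(9, 0, R7, (1,))
(11, 0, R2, (0, 1))

bar 0: v0=E3 v1=E4 downbeat P8
bar 1: v0=D3 v1=F3 downbeat m3
bar 2: v0=E3 v1=C4 downbeat m6
bar 3: v0=C3 v1=G3 downbeat P5
bar 4: v0=E3 v1=C4 downbeat m6
bar 5: v0=F3 v1=A3 downbeat M3
bar 6: v0=A3 v1=F4 downbeat m6
bar 7: v0=B3 v1=E5 downbeat P4
bar 8: v0=A3 v1=F4 downbeat m6
bar 9: v0=G3 v1=B3 downbeat M3
bar 10: v0=D3 v1=B3 downbeat M6
bar 11: v0=E3 v1=E4 downbeat P8
  -> R7 @ bar 1 tick 0 v(1,): E4->F3 leap 11st
  -> R2 @ bar 3 tick 0 v(0, 1): E3/C4 m6 -> C3/G3 P5 similar
  -> R4 @ bar 7 tick 0 v(0, 1): B3/E5 P4 untreated
  -> R7 @ bar 7 tick 0 v(1,): F4->E5 leap 11st
  -> R7 @ bar 8 tick 0 v(1,): E5->F4 leap 11st
  -> R7 @ bar 9 tick 0 v(1,): F4->B3 leap 6st
  -> R2 @ bar 11 tick 0 v(0, 1): D3/B3 M6 -> E3/E4 P8 similar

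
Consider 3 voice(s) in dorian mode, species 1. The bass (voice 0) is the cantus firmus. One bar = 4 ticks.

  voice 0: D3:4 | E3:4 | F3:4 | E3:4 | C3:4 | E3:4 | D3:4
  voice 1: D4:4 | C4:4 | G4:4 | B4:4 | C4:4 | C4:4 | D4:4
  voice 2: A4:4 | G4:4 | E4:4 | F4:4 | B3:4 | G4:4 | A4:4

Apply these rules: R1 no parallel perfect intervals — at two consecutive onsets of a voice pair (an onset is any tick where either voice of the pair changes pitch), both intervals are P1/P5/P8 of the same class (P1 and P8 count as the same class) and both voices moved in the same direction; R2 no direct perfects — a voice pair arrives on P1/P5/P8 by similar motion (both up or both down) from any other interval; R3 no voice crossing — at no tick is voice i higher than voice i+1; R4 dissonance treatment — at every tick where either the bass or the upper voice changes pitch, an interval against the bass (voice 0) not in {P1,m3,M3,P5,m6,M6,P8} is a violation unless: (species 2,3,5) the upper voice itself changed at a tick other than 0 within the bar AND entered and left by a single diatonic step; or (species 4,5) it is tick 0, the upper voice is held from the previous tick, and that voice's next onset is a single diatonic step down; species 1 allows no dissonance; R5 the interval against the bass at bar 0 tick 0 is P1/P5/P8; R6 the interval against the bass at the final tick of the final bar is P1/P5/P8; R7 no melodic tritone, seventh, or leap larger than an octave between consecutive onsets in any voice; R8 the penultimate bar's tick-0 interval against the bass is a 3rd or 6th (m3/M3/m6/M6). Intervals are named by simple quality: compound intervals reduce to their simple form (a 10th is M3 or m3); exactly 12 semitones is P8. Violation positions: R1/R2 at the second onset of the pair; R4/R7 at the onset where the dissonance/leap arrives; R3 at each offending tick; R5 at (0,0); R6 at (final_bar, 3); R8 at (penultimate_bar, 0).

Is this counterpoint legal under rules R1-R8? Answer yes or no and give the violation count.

No (21 violations)

bar 0: v0=D3 v1=D4 v2=A4 (P5)
bar 1: v0=E3 v1=C4 v2=G4 (m3)
bar 2: v0=F3 v1=G4 v2=E4 (M7)
bar 3: v0=E3 v1=B4 v2=F4 (m2)
bar 4: v0=C3 v1=C4 v2=B3 (M7)
bar 5: v0=E3 v1=C4 v2=G4 (m3)
bar 6: v0=D3 v1=D4 v2=A4 (P5)
  R1 @ bar1.0: D4/A4 P5 -> C4/G4 P5 similar
  R3 @ bar2.0: G4 above E4
  R4 @ bar2.0: F3/G4 M2 untreated
  R4 @ bar2.0: F3/E4 M7 untreated
  R3 @ bar2.1: G4 above E4
  R3 @ bar2.2: G4 above E4
  R3 @ bar2.3: G4 above E4
  R3 @ bar3.0: B4 above F4
  R4 @ bar3.0: E3/F4 m2 untreated
  R3 @ bar3.1: B4 above F4
  R3 @ bar3.2: B4 above F4
  R3 @ bar3.3: B4 above F4
  R2 @ bar4.0: E3/B4 P5 -> C3/C4 P8 similar
  R3 @ bar4.0: C4 above B3
  R4 @ bar4.0: C3/B3 M7 untreated
  R7 @ bar4.0: B4->C4 leap 11st
  R7 @ bar4.0: F4->B3 leap 6st
  R3 @ bar4.1: C4 above B3
  R3 @ bar4.2: C4 above B3
  R3 @ bar4.3: C4 above B3
  R1 @ bar6.0: C4/G4 P5 -> D4/A4 P5 similar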